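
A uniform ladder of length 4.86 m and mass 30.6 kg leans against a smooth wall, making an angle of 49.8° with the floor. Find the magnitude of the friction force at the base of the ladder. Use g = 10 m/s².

About the foot of the ladder:
Ladder weight 30.6×10 = 306 N acts at 2.43 m along the ladder; its horizontal arm is 2.43·cos49.8° = 1.568 m → τ = 479.8 N·m clockwise.
Wall normal N acts horizontally at the top; its moment arm is the height L sinθ = 4.86·sin49.8° = 3.712 m, counterclockwise.
Setting net torque to zero: N × 3.712 = 479.8 → N = 129 N.
ΣFx = 0: friction at the foot balances the wall's push, so f = N_wall = 129 N.

f ≈ 129 N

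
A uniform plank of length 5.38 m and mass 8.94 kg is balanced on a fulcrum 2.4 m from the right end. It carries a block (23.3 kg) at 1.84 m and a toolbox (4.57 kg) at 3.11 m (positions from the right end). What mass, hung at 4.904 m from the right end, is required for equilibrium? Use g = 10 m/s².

m ≈ 2.88 kg

About the fulcrum (at 2.4 m from the right end):
Beam weight: 8.94 × 10 = 89.4 N down at 2.69 m → arm 0.29 m, τ = 89.4 × 0.29 = 25.93 N·m counterclockwise.
Block: 23.3 × 10 = 233 N down at 1.84 m → arm 0.56 m, τ = 233 × 0.56 = 130.5 N·m clockwise.
Toolbox: 4.57 × 10 = 45.7 N down at 3.11 m → arm 0.71 m, τ = 45.7 × 0.71 = 32.45 N·m counterclockwise.
Net moment of known loads = 72.12 N·m clockwise.
An unknown mass m at 4.904 m has arm 2.504 m; its moment is m·g·2.504 counterclockwise.
Setting net torque to zero: m × 10 × 2.504 = 72.12 → m = 72.12 / (10 × 2.504) = 2.88 kg.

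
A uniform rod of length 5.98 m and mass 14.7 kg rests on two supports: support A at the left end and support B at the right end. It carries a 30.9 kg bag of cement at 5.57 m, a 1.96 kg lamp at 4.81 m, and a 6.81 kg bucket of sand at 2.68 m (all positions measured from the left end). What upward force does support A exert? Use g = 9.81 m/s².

Take moments about support B.
Beam weight: 14.7 × 9.81 = 144.2 N down at 2.99 m → arm 2.99 m, τ = 144.2 × 2.99 = 431.2 N·m counterclockwise.
Bag of cement: 30.9 × 9.81 = 303.1 N down at 5.57 m → arm 0.41 m, τ = 303.1 × 0.41 = 124.3 N·m counterclockwise.
Lamp: 1.96 × 9.81 = 19.23 N down at 4.81 m → arm 1.17 m, τ = 19.23 × 1.17 = 22.5 N·m counterclockwise.
Bucket of sand: 6.81 × 9.81 = 66.81 N down at 2.68 m → arm 3.3 m, τ = 66.81 × 3.3 = 220.5 N·m counterclockwise.
Net load moment about support B = 798.5 N·m counterclockwise.
Reaction R at support A is upward at 0 m, arm 5.98 m → moment R × 5.98 clockwise.
Setting net torque to zero: R × 5.98 = 798.5 → R = 134 N.

R_A ≈ 134 N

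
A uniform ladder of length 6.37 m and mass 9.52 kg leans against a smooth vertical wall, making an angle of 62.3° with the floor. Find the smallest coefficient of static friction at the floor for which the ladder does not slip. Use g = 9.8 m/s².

μ_min ≈ 0.263

Taking torques about the foot of the ladder:
Ladder weight 9.52×9.8 = 93.3 N acts at 3.185 m along the ladder; its horizontal arm is 3.185·cos62.3° = 1.481 m → τ = 138.2 N·m clockwise.
Wall normal N acts horizontally at the top; its moment arm is the height L sinθ = 6.37·sin62.3° = 5.64 m, counterclockwise.
Στ = 0 ⇒ N × 5.64 = 138.2 ⇒ N = 24.5 N.
ΣFx = 0 ⇒ f = N_wall = 24.5 N. ΣFy = 0 ⇒ N_floor = 93.3 N.
μ_min = f / N_floor = 24.5 / 93.3 = 0.263.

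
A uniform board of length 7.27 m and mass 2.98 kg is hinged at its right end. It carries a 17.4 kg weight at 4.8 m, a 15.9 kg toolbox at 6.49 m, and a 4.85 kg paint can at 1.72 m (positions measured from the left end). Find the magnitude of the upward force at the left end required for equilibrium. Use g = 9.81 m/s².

F ≈ 126 N

Choose the right end as the axis so the unknown pivot reaction has zero arm there.
Beam weight: 2.98 × 9.81 = 29.23 N down at 3.635 m → arm 3.635 m, τ = 29.23 × 3.635 = 106.3 N·m counterclockwise.
Weight: 17.4 × 9.81 = 170.7 N down at 4.8 m → arm 2.47 m, τ = 170.7 × 2.47 = 421.6 N·m counterclockwise.
Toolbox: 15.9 × 9.81 = 156 N down at 6.49 m → arm 0.78 m, τ = 156 × 0.78 = 121.7 N·m counterclockwise.
Paint can: 4.85 × 9.81 = 47.58 N down at 1.72 m → arm 5.55 m, τ = 47.58 × 5.55 = 264.1 N·m counterclockwise.
Net moment of the loads = 913.7 N·m counterclockwise.
The upward force F acts at the left end, arm 7.27 m, giving F × 7.27 clockwise.
Balancing moments: F × 7.27 = 913.7, giving F = 913.7 / 7.27 = 126 N.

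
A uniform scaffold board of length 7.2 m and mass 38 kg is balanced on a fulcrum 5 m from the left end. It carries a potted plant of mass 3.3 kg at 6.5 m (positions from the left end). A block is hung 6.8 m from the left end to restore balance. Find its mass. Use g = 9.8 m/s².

Take moments about the fulcrum (at 5 m from the left end).
Beam weight: 38 × 9.8 = 372.4 N down at 3.6 m → arm 1.4 m, τ = 372.4 × 1.4 = 521.4 N·m counterclockwise.
Potted plant: 3.3 × 9.8 = 32.34 N down at 6.5 m → arm 1.5 m, τ = 32.34 × 1.5 = 48.51 N·m clockwise.
Net moment of known loads = 472.9 N·m counterclockwise.
An unknown mass m at 6.8 m has arm 1.8 m; its moment is m·g·1.8 clockwise.
Balancing moments: m × 9.8 × 1.8 = 472.9, giving m = 472.9 / (9.8 × 1.8) = 26.8 kg.

m ≈ 26.8 kg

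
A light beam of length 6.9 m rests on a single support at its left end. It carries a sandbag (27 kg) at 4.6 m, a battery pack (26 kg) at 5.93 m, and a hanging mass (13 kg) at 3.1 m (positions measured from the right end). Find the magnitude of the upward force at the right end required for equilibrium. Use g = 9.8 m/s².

F ≈ 194 N

Sum moments about the left end (the unknown pivot reaction has zero arm there).
Sandbag: 27 × 9.8 = 264.6 N down at 4.6 m → arm 2.3 m, τ = 264.6 × 2.3 = 608.6 N·m clockwise.
Battery pack: 26 × 9.8 = 254.8 N down at 5.93 m → arm 0.97 m, τ = 254.8 × 0.97 = 247.2 N·m clockwise.
Hanging mass: 13 × 9.8 = 127.4 N down at 3.1 m → arm 3.8 m, τ = 127.4 × 3.8 = 484.1 N·m clockwise.
Net moment of the loads = 1340 N·m clockwise.
The upward force F acts at the right end, arm 6.9 m, giving F × 6.9 counterclockwise.
For rotational equilibrium, F × 6.9 = 1340, so F = 1340 / 6.9 = 194 N.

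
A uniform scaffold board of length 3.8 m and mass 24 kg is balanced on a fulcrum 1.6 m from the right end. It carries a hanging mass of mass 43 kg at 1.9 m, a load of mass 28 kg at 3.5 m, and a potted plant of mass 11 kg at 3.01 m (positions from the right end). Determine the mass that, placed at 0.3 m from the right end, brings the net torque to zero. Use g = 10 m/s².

Choose the fulcrum (at 1.6 m from the right end) as the axis so the support reaction has zero arm there.
Beam weight: 24 × 10 = 240 N down at 1.9 m → arm 0.3 m, τ = 240 × 0.3 = 72 N·m counterclockwise.
Hanging mass: 43 × 10 = 430 N down at 1.9 m → arm 0.3 m, τ = 430 × 0.3 = 129 N·m counterclockwise.
Load: 28 × 10 = 280 N down at 3.5 m → arm 1.9 m, τ = 280 × 1.9 = 532 N·m counterclockwise.
Potted plant: 11 × 10 = 110 N down at 3.01 m → arm 1.41 m, τ = 110 × 1.41 = 155.1 N·m counterclockwise.
Net moment of known loads = 888.1 N·m counterclockwise.
An unknown mass m at 0.3 m has arm 1.3 m; its moment is m·g·1.3 clockwise.
Setting net torque to zero: m × 10 × 1.3 = 888.1 → m = 888.1 / (10 × 1.3) = 68.3 kg.

m ≈ 68.3 kg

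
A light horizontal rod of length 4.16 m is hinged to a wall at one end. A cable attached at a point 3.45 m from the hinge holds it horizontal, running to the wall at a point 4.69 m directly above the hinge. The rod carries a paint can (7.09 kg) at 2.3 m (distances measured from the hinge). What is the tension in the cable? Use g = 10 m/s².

T ≈ 58.7 N

Choose the hinge as the axis so the unknown hinge reaction has zero arm there.
Paint can: 7.09 × 10 = 70.9 N down at 2.3 m → arm 2.3 m, τ = 70.9 × 2.3 = 163.1 N·m clockwise.
Total clockwise load moment = 163.1 N·m.
The cable tension T acts at 3.45 m; only its component perpendicular to the rod, T sinθ, produces torque. sinθ = h/√(h²+d²) = 4.69/√(4.69²+3.45²) = 0.8055.
For rotational equilibrium, T × 3.45 × 0.8055 = 163.1, so T = 163.1 / 2.779 = 58.7 N.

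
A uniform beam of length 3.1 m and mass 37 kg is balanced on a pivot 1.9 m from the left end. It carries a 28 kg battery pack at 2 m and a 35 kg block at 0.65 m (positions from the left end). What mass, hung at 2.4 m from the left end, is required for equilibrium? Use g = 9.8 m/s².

About the pivot (at 1.9 m from the left end):
Beam weight: 37 × 9.8 = 362.6 N down at 1.55 m → arm 0.35 m, τ = 362.6 × 0.35 = 126.9 N·m counterclockwise.
Battery pack: 28 × 9.8 = 274.4 N down at 2 m → arm 0.1 m, τ = 274.4 × 0.1 = 27.44 N·m clockwise.
Block: 35 × 9.8 = 343 N down at 0.65 m → arm 1.25 m, τ = 343 × 1.25 = 428.8 N·m counterclockwise.
Net moment of known loads = 528.3 N·m counterclockwise.
An unknown mass m at 2.4 m has arm 0.5 m; its moment is m·g·0.5 clockwise.
Balancing moments: m × 9.8 × 0.5 = 528.3, giving m = 528.3 / (9.8 × 0.5) = 108 kg.

m ≈ 108 kg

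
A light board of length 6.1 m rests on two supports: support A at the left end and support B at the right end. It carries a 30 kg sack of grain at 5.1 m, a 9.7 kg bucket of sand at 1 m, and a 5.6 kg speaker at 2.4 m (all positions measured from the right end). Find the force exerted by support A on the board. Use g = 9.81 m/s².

Take moments about support B.
Sack of grain: 30 × 9.81 = 294.3 N down at 5.1 m → arm 5.1 m, τ = 294.3 × 5.1 = 1501 N·m counterclockwise.
Bucket of sand: 9.7 × 9.81 = 95.16 N down at 1 m → arm 1 m, τ = 95.16 × 1 = 95.16 N·m counterclockwise.
Speaker: 5.6 × 9.81 = 54.94 N down at 2.4 m → arm 2.4 m, τ = 54.94 × 2.4 = 131.9 N·m counterclockwise.
Net load moment about support B = 1728 N·m counterclockwise.
Reaction R at support A is upward at 6.1 m, arm 6.1 m → moment R × 6.1 clockwise.
Balancing moments: R × 6.1 = 1728, giving R = 283 N.

R_A ≈ 283 N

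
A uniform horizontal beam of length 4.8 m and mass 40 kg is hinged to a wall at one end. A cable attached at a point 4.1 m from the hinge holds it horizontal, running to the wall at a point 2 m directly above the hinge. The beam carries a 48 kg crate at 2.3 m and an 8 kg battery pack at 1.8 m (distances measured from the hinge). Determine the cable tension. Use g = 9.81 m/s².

T ≈ 1210 N

Taking torques about the hinge:
Beam weight: 40 × 9.81 = 392.4 N down at 2.4 m → arm 2.4 m, τ = 392.4 × 2.4 = 941.8 N·m clockwise.
Crate: 48 × 9.81 = 470.9 N down at 2.3 m → arm 2.3 m, τ = 470.9 × 2.3 = 1083 N·m clockwise.
Battery pack: 8 × 9.81 = 78.48 N down at 1.8 m → arm 1.8 m, τ = 78.48 × 1.8 = 141.3 N·m clockwise.
Total clockwise load moment = 2166 N·m.
The cable tension T acts at 4.1 m; only its component perpendicular to the beam, T sinθ, produces torque. sinθ = h/√(h²+d²) = 2/√(2²+4.1²) = 0.4384.
Balancing moments: T × 4.1 × 0.4384 = 2166, giving T = 2166 / 1.797 = 1210 N.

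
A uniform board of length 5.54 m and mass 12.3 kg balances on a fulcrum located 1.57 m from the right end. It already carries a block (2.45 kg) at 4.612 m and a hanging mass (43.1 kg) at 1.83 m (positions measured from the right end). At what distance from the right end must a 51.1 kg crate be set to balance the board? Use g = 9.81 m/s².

Taking torques about the fulcrum (at 1.57 m from the right end):
Beam weight: 12.3 × 9.81 = 120.7 N down at 2.77 m → arm 1.2 m, τ = 120.7 × 1.2 = 144.8 N·m counterclockwise.
Block: 2.45 × 9.81 = 24.03 N down at 4.612 m → arm 3.042 m, τ = 24.03 × 3.042 = 73.1 N·m counterclockwise.
Hanging mass: 43.1 × 9.81 = 422.8 N down at 1.83 m → arm 0.26 m, τ = 422.8 × 0.26 = 109.9 N·m counterclockwise.
Net moment of existing loads = 327.8 N·m counterclockwise.
The crate weighs 51.1 × 9.81 = 501.3 N and must supply an equal clockwise moment, so its lever arm about the fulcrum is 327.8 / 501.3 = 0.654 m.
That puts it at 1.57 − 0.654 = 0.916 m from the right end.

x ≈ 0.916 m from the right end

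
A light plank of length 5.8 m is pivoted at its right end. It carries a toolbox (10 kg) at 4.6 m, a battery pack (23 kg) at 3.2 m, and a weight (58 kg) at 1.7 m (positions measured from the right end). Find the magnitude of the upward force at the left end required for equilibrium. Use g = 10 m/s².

F ≈ 376 N

Choose the right end as the axis so the unknown pivot reaction has zero arm there.
Toolbox: 10 × 10 = 100 N down at 4.6 m → arm 4.6 m, τ = 100 × 4.6 = 460 N·m counterclockwise.
Battery pack: 23 × 10 = 230 N down at 3.2 m → arm 3.2 m, τ = 230 × 3.2 = 736 N·m counterclockwise.
Weight: 58 × 10 = 580 N down at 1.7 m → arm 1.7 m, τ = 580 × 1.7 = 986 N·m counterclockwise.
Net moment of the loads = 2182 N·m counterclockwise.
The upward force F acts at the left end, arm 5.8 m, giving F × 5.8 clockwise.
For rotational equilibrium, F × 5.8 = 2182, so F = 2182 / 5.8 = 376 N.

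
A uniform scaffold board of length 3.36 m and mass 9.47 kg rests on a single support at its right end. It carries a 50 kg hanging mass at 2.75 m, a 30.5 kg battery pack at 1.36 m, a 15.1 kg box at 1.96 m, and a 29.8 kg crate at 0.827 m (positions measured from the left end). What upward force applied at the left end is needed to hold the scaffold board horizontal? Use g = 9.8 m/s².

Choose the right end as the axis so the unknown pivot reaction has zero arm there.
Beam weight: 9.47 × 9.8 = 92.81 N down at 1.68 m → arm 1.68 m, τ = 92.81 × 1.68 = 155.9 N·m counterclockwise.
Hanging mass: 50 × 9.8 = 490 N down at 2.75 m → arm 0.61 m, τ = 490 × 0.61 = 298.9 N·m counterclockwise.
Battery pack: 30.5 × 9.8 = 298.9 N down at 1.36 m → arm 2 m, τ = 298.9 × 2 = 597.8 N·m counterclockwise.
Box: 15.1 × 9.8 = 148 N down at 1.96 m → arm 1.4 m, τ = 148 × 1.4 = 207.2 N·m counterclockwise.
Crate: 29.8 × 9.8 = 292 N down at 0.827 m → arm 2.533 m, τ = 292 × 2.533 = 739.6 N·m counterclockwise.
Net moment of the loads = 1999 N·m counterclockwise.
The upward force F acts at the left end, arm 3.36 m, giving F × 3.36 clockwise.
For rotational equilibrium, F × 3.36 = 1999, so F = 1999 / 3.36 = 595 N.

F ≈ 595 N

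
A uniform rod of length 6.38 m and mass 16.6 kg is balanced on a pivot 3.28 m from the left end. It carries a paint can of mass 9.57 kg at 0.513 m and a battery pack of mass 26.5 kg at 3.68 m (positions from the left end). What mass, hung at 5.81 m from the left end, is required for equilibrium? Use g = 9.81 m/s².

m ≈ 6.87 kg

Sum moments about the pivot (at 3.28 m from the left end) (the support reaction has zero arm there).
Beam weight: 16.6 × 9.81 = 162.8 N down at 3.19 m → arm 0.09 m, τ = 162.8 × 0.09 = 14.65 N·m counterclockwise.
Paint can: 9.57 × 9.81 = 93.88 N down at 0.513 m → arm 2.767 m, τ = 93.88 × 2.767 = 259.8 N·m counterclockwise.
Battery pack: 26.5 × 9.81 = 260 N down at 3.68 m → arm 0.4 m, τ = 260 × 0.4 = 104 N·m clockwise.
Net moment of known loads = 170.4 N·m counterclockwise.
An unknown mass m at 5.81 m has arm 2.53 m; its moment is m·g·2.53 clockwise.
For rotational equilibrium, m × 9.81 × 2.53 = 170.4, so m = 170.4 / (9.81 × 2.53) = 6.87 kg.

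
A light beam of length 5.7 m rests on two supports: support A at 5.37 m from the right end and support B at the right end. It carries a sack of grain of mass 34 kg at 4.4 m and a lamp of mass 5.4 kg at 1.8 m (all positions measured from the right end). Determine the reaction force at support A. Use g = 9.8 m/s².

About support B:
Sack of grain: 34 × 9.8 = 333.2 N down at 4.4 m → arm 4.4 m, τ = 333.2 × 4.4 = 1466 N·m counterclockwise.
Lamp: 5.4 × 9.8 = 52.92 N down at 1.8 m → arm 1.8 m, τ = 52.92 × 1.8 = 95.26 N·m counterclockwise.
Net load moment about support B = 1561 N·m counterclockwise.
Reaction R at support A is upward at 5.37 m, arm 5.37 m → moment R × 5.37 clockwise.
For rotational equilibrium, R × 5.37 = 1561, so R = 291 N.

R_A ≈ 291 N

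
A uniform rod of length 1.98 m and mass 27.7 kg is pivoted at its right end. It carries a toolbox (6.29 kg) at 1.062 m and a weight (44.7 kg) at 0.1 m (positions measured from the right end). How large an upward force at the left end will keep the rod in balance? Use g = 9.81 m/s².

F ≈ 191 N

Taking torques about the right end:
Beam weight: 27.7 × 9.81 = 271.7 N down at 0.99 m → arm 0.99 m, τ = 271.7 × 0.99 = 269 N·m counterclockwise.
Toolbox: 6.29 × 9.81 = 61.7 N down at 1.062 m → arm 1.062 m, τ = 61.7 × 1.062 = 65.53 N·m counterclockwise.
Weight: 44.7 × 9.81 = 438.5 N down at 0.1 m → arm 0.1 m, τ = 438.5 × 0.1 = 43.85 N·m counterclockwise.
Net moment of the loads = 378.4 N·m counterclockwise.
The upward force F acts at the left end, arm 1.98 m, giving F × 1.98 clockwise.
For rotational equilibrium, F × 1.98 = 378.4, so F = 378.4 / 1.98 = 191 N.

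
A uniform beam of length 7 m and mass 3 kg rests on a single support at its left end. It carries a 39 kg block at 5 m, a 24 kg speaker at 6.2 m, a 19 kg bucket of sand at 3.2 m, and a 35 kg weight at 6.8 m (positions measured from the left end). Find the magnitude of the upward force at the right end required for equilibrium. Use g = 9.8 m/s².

F ≈ 914 N

Take moments about the left end.
Beam weight: 3 × 9.8 = 29.4 N down at 3.5 m → arm 3.5 m, τ = 29.4 × 3.5 = 102.9 N·m clockwise.
Block: 39 × 9.8 = 382.2 N down at 5 m → arm 5 m, τ = 382.2 × 5 = 1911 N·m clockwise.
Speaker: 24 × 9.8 = 235.2 N down at 6.2 m → arm 6.2 m, τ = 235.2 × 6.2 = 1458 N·m clockwise.
Bucket of sand: 19 × 9.8 = 186.2 N down at 3.2 m → arm 3.2 m, τ = 186.2 × 3.2 = 595.8 N·m clockwise.
Weight: 35 × 9.8 = 343 N down at 6.8 m → arm 6.8 m, τ = 343 × 6.8 = 2332 N·m clockwise.
Net moment of the loads = 6400 N·m clockwise.
The upward force F acts at the right end, arm 7 m, giving F × 7 counterclockwise.
Setting net torque to zero: F × 7 = 6400 → F = 6400 / 7 = 914 N.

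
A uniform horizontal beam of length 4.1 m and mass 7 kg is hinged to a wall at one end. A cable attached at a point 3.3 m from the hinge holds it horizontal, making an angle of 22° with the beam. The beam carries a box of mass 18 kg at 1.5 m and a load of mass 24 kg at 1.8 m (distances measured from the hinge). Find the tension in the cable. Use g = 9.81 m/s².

T ≈ 671 N

Choose the hinge as the axis so the unknown hinge reaction has zero arm there.
Beam weight: 7 × 9.81 = 68.67 N down at 2.05 m → arm 2.05 m, τ = 68.67 × 2.05 = 140.8 N·m clockwise.
Box: 18 × 9.81 = 176.6 N down at 1.5 m → arm 1.5 m, τ = 176.6 × 1.5 = 264.9 N·m clockwise.
Load: 24 × 9.81 = 235.4 N down at 1.8 m → arm 1.8 m, τ = 235.4 × 1.8 = 423.7 N·m clockwise.
Total clockwise load moment = 829.4 N·m.
The cable tension T acts at 3.3 m; only its component perpendicular to the beam, T sinθ, produces torque. sin 22° = 0.3746.
Setting net torque to zero: T × 3.3 × 0.3746 = 829.4 → T = 829.4 / 1.236 = 671 N.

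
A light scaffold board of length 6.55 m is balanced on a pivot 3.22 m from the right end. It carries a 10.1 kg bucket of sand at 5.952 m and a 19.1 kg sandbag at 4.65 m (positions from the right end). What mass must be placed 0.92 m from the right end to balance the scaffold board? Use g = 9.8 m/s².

m ≈ 23.9 kg

Take moments about the pivot (at 3.22 m from the right end).
Bucket of sand: 10.1 × 9.8 = 98.98 N down at 5.952 m → arm 2.732 m, τ = 98.98 × 2.732 = 270.4 N·m counterclockwise.
Sandbag: 19.1 × 9.8 = 187.2 N down at 4.65 m → arm 1.43 m, τ = 187.2 × 1.43 = 267.7 N·m counterclockwise.
Net moment of known loads = 538.1 N·m counterclockwise.
An unknown mass m at 0.92 m has arm 2.3 m; its moment is m·g·2.3 clockwise.
For rotational equilibrium, m × 9.8 × 2.3 = 538.1, so m = 538.1 / (9.8 × 2.3) = 23.9 kg.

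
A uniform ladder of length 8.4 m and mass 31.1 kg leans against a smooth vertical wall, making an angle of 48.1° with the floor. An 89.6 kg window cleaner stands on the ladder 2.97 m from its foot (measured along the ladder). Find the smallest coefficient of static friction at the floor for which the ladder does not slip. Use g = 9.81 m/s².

About the foot of the ladder:
Ladder weight 31.1×9.81 = 305.1 N acts at 4.2 m along the ladder; its horizontal arm is 4.2·cos48.1° = 2.805 m → τ = 855.8 N·m clockwise.
Window cleaner: 89.6×9.81 = 879 N at 2.97 m → arm 1.983 m → τ = 1743 N·m clockwise.
Wall normal N acts horizontally at the top; its moment arm is the height L sinθ = 8.4·sin48.1° = 6.252 m, counterclockwise.
Setting net torque to zero: N × 6.252 = 2599 → N = 415.7 N.
ΣFx = 0 ⇒ f = N_wall = 415.7 N. ΣFy = 0 ⇒ N_floor = 1184 N.
μ_min = f / N_floor = 415.7 / 1184 = 0.351.

μ_min ≈ 0.351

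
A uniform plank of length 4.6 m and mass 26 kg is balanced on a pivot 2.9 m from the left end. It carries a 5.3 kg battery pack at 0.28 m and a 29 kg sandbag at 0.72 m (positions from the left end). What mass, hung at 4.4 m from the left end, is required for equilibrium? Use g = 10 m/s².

m ≈ 61.8 kg

Sum moments about the pivot (at 2.9 m from the left end) (the support reaction has zero arm there).
Beam weight: 26 × 10 = 260 N down at 2.3 m → arm 0.6 m, τ = 260 × 0.6 = 156 N·m counterclockwise.
Battery pack: 5.3 × 10 = 53 N down at 0.28 m → arm 2.62 m, τ = 53 × 2.62 = 138.9 N·m counterclockwise.
Sandbag: 29 × 10 = 290 N down at 0.72 m → arm 2.18 m, τ = 290 × 2.18 = 632.2 N·m counterclockwise.
Net moment of known loads = 927.1 N·m counterclockwise.
An unknown mass m at 4.4 m has arm 1.5 m; its moment is m·g·1.5 clockwise.
Balancing moments: m × 10 × 1.5 = 927.1, giving m = 927.1 / (10 × 1.5) = 61.8 kg.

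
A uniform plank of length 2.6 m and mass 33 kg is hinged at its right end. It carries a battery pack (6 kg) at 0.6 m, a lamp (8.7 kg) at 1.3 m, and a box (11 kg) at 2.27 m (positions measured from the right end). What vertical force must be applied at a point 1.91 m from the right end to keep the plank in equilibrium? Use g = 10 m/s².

F ≈ 433 N

About the right end:
Beam weight: 33 × 10 = 330 N down at 1.3 m → arm 1.3 m, τ = 330 × 1.3 = 429 N·m counterclockwise.
Battery pack: 6 × 10 = 60 N down at 0.6 m → arm 0.6 m, τ = 60 × 0.6 = 36 N·m counterclockwise.
Lamp: 8.7 × 10 = 87 N down at 1.3 m → arm 1.3 m, τ = 87 × 1.3 = 113.1 N·m counterclockwise.
Box: 11 × 10 = 110 N down at 2.27 m → arm 2.27 m, τ = 110 × 2.27 = 249.7 N·m counterclockwise.
Net moment of the loads = 827.8 N·m counterclockwise.
The upward force F acts at a point 1.91 m from the right end, arm 1.91 m, giving F × 1.91 clockwise.
Στ = 0 ⇒ F × 1.91 = 827.8 ⇒ F = 827.8 / 1.91 = 433 N.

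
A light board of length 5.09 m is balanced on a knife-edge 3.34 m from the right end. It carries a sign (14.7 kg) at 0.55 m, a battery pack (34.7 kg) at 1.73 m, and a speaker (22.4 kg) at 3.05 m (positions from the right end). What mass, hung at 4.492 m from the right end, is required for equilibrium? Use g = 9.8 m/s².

m ≈ 89.7 kg

Sum moments about the knife-edge (at 3.34 m from the right end) (the support reaction has zero arm there).
Sign: 14.7 × 9.8 = 144.1 N down at 0.55 m → arm 2.79 m, τ = 144.1 × 2.79 = 402 N·m clockwise.
Battery pack: 34.7 × 9.8 = 340.1 N down at 1.73 m → arm 1.61 m, τ = 340.1 × 1.61 = 547.6 N·m clockwise.
Speaker: 22.4 × 9.8 = 219.5 N down at 3.05 m → arm 0.29 m, τ = 219.5 × 0.29 = 63.65 N·m clockwise.
Net moment of known loads = 1013 N·m clockwise.
An unknown mass m at 4.492 m has arm 1.152 m; its moment is m·g·1.152 counterclockwise.
Balancing moments: m × 9.8 × 1.152 = 1013, giving m = 1013 / (9.8 × 1.152) = 89.7 kg.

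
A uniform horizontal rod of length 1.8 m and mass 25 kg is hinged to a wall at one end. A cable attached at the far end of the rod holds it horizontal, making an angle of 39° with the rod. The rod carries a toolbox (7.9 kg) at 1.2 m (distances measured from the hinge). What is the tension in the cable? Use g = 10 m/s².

T ≈ 282 N

Take moments about the hinge.
Beam weight: 25 × 10 = 250 N down at 0.9 m → arm 0.9 m, τ = 250 × 0.9 = 225 N·m clockwise.
Toolbox: 7.9 × 10 = 79 N down at 1.2 m → arm 1.2 m, τ = 79 × 1.2 = 94.8 N·m clockwise.
Total clockwise load moment = 319.8 N·m.
The cable tension T acts at 1.8 m; only its component perpendicular to the rod, T sinθ, produces torque. sin 39° = 0.6293.
Setting net torque to zero: T × 1.8 × 0.6293 = 319.8 → T = 319.8 / 1.133 = 282 N.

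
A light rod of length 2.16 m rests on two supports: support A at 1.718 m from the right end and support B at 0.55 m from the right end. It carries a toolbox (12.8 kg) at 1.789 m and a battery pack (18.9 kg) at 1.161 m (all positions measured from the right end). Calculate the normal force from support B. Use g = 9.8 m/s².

Taking torques about support A:
Toolbox: 12.8 × 9.8 = 125.4 N down at 1.789 m → arm 0.071 m, τ = 125.4 × 0.071 = 8.903 N·m counterclockwise.
Battery pack: 18.9 × 9.8 = 185.2 N down at 1.161 m → arm 0.557 m, τ = 185.2 × 0.557 = 103.2 N·m clockwise.
Net load moment about support A = 94.3 N·m clockwise.
Reaction R at support B is upward at 0.55 m, arm 1.168 m → moment R × 1.168 counterclockwise.
For rotational equilibrium, R × 1.168 = 94.3, so R = 80.7 N.

R_B ≈ 80.7 N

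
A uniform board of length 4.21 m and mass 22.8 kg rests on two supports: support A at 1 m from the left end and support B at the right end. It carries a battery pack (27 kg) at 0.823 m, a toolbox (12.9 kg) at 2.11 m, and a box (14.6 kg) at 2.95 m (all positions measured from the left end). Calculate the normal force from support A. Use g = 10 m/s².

Choose support B as the axis so its reaction then has zero moment arm.
Beam weight: 22.8 × 10 = 228 N down at 2.105 m → arm 2.105 m, τ = 228 × 2.105 = 479.9 N·m counterclockwise.
Battery pack: 27 × 10 = 270 N down at 0.823 m → arm 3.387 m, τ = 270 × 3.387 = 914.5 N·m counterclockwise.
Toolbox: 12.9 × 10 = 129 N down at 2.11 m → arm 2.1 m, τ = 129 × 2.1 = 270.9 N·m counterclockwise.
Box: 14.6 × 10 = 146 N down at 2.95 m → arm 1.26 m, τ = 146 × 1.26 = 184 N·m counterclockwise.
Net load moment about support B = 1849 N·m counterclockwise.
Reaction R at support A is upward at 1 m, arm 3.21 m → moment R × 3.21 clockwise.
Setting net torque to zero: R × 3.21 = 1849 → R = 576 N.

R_A ≈ 576 N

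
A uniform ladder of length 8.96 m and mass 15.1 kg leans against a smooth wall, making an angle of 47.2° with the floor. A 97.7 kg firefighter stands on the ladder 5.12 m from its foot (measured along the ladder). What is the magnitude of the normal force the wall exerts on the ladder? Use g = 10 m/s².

N_wall ≈ 587 N

Take moments about the foot of the ladder.
Ladder weight 15.1×10 = 151 N acts at 4.48 m along the ladder; its horizontal arm is 4.48·cos47.2° = 3.044 m → τ = 459.6 N·m clockwise.
Firefighter: 97.7×10 = 977 N at 5.12 m → arm 3.479 m → τ = 3399 N·m clockwise.
Wall normal N acts horizontally at the top; its moment arm is the height L sinθ = 8.96·sin47.2° = 6.574 m, counterclockwise.
Balancing moments: N × 6.574 = 3859, giving N = 587 N.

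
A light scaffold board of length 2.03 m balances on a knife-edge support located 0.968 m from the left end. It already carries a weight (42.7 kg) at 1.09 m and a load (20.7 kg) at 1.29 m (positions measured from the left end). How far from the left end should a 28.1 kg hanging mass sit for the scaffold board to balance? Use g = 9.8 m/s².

Taking torques about the knife-edge support (at 0.968 m from the left end):
Weight: 42.7 × 9.8 = 418.5 N down at 1.09 m → arm 0.122 m, τ = 418.5 × 0.122 = 51.06 N·m clockwise.
Load: 20.7 × 9.8 = 202.9 N down at 1.29 m → arm 0.322 m, τ = 202.9 × 0.322 = 65.33 N·m clockwise.
Net moment of existing loads = 116.4 N·m clockwise.
The hanging mass weighs 28.1 × 9.8 = 275.4 N and must supply an equal counterclockwise moment, so its lever arm about the knife-edge support is 116.4 / 275.4 = 0.423 m.
That puts it at 0.968 − 0.423 = 0.545 m from the left end.

x ≈ 0.545 m from the left end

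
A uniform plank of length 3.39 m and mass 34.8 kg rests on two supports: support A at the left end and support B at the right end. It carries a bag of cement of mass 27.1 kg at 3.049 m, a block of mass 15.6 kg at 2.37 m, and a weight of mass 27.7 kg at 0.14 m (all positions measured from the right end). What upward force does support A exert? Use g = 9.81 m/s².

R_A ≈ 528 N

Take moments about support B.
Beam weight: 34.8 × 9.81 = 341.4 N down at 1.695 m → arm 1.695 m, τ = 341.4 × 1.695 = 578.7 N·m counterclockwise.
Bag of cement: 27.1 × 9.81 = 265.9 N down at 3.049 m → arm 3.049 m, τ = 265.9 × 3.049 = 810.7 N·m counterclockwise.
Block: 15.6 × 9.81 = 153 N down at 2.37 m → arm 2.37 m, τ = 153 × 2.37 = 362.6 N·m counterclockwise.
Weight: 27.7 × 9.81 = 271.7 N down at 0.14 m → arm 0.14 m, τ = 271.7 × 0.14 = 38.04 N·m counterclockwise.
Net load moment about support B = 1790 N·m counterclockwise.
Reaction R at support A is upward at 3.39 m, arm 3.39 m → moment R × 3.39 clockwise.
Balancing moments: R × 3.39 = 1790, giving R = 528 N.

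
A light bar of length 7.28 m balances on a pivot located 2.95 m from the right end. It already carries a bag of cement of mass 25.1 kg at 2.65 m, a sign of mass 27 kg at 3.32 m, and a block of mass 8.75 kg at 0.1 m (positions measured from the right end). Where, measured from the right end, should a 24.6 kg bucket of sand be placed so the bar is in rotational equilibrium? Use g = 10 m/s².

Sum moments about the pivot (at 2.95 m from the right end) (the support reaction has zero arm there).
Bag of cement: 25.1 × 10 = 251 N down at 2.65 m → arm 0.3 m, τ = 251 × 0.3 = 75.3 N·m clockwise.
Sign: 27 × 10 = 270 N down at 3.32 m → arm 0.37 m, τ = 270 × 0.37 = 99.9 N·m counterclockwise.
Block: 8.75 × 10 = 87.5 N down at 0.1 m → arm 2.85 m, τ = 87.5 × 2.85 = 249.4 N·m clockwise.
Net moment of existing loads = 224.8 N·m clockwise.
The bucket of sand weighs 24.6 × 10 = 246 N and must supply an equal counterclockwise moment, so its lever arm about the pivot is 224.8 / 246 = 0.914 m.
That puts it at 2.95 + 0.914 = 3.86 m from the right end.

x ≈ 3.86 m from the right end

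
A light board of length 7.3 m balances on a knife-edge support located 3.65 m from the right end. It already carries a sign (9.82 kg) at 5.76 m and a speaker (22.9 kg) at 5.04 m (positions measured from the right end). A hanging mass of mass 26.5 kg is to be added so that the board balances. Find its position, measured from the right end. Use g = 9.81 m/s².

About the knife-edge support (at 3.65 m from the right end):
Sign: 9.82 × 9.81 = 96.33 N down at 5.76 m → arm 2.11 m, τ = 96.33 × 2.11 = 203.3 N·m counterclockwise.
Speaker: 22.9 × 9.81 = 224.6 N down at 5.04 m → arm 1.39 m, τ = 224.6 × 1.39 = 312.2 N·m counterclockwise.
Net moment of existing loads = 515.5 N·m counterclockwise.
The hanging mass weighs 26.5 × 9.81 = 260 N and must supply an equal clockwise moment, so its lever arm about the knife-edge support is 515.5 / 260 = 1.98 m.
That puts it at 3.65 − 1.98 = 1.67 m from the right end.

x ≈ 1.67 m from the right end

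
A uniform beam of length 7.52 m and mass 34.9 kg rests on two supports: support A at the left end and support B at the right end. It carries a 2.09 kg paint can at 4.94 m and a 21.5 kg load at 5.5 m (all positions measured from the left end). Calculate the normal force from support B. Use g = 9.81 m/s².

R_B ≈ 339 N

About support A:
Beam weight: 34.9 × 9.81 = 342.4 N down at 3.76 m → arm 3.76 m, τ = 342.4 × 3.76 = 1287 N·m clockwise.
Paint can: 2.09 × 9.81 = 20.5 N down at 4.94 m → arm 4.94 m, τ = 20.5 × 4.94 = 101.3 N·m clockwise.
Load: 21.5 × 9.81 = 210.9 N down at 5.5 m → arm 5.5 m, τ = 210.9 × 5.5 = 1160 N·m clockwise.
Net load moment about support A = 2548 N·m clockwise.
Reaction R at support B is upward at 7.52 m, arm 7.52 m → moment R × 7.52 counterclockwise.
Setting net torque to zero: R × 7.52 = 2548 → R = 339 N.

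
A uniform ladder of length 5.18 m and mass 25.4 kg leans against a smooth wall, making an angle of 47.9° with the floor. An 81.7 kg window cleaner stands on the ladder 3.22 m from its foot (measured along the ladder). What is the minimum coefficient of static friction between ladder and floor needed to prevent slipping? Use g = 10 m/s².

Choose the foot of the ladder as the axis so the floor normal and friction both act there and drop out.
Ladder weight 25.4×10 = 254 N acts at 2.59 m along the ladder; its horizontal arm is 2.59·cos47.9° = 1.736 m → τ = 440.9 N·m clockwise.
Window cleaner: 81.7×10 = 817 N at 3.22 m → arm 2.159 m → τ = 1764 N·m clockwise.
Wall normal N acts horizontally at the top; its moment arm is the height L sinθ = 5.18·sin47.9° = 3.843 m, counterclockwise.
For rotational equilibrium, N × 3.843 = 2205, so N = 573.8 N.
ΣFx = 0 ⇒ f = N_wall = 573.8 N. ΣFy = 0 ⇒ N_floor = 1071 N.
μ_min = f / N_floor = 573.8 / 1071 = 0.536.

μ_min ≈ 0.536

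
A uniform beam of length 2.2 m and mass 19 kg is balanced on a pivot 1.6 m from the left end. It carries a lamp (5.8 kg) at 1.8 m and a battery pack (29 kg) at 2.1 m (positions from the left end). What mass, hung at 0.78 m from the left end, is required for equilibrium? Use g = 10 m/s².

m ≈ 7.51 kg

Taking torques about the pivot (at 1.6 m from the left end):
Beam weight: 19 × 10 = 190 N down at 1.1 m → arm 0.5 m, τ = 190 × 0.5 = 95 N·m counterclockwise.
Lamp: 5.8 × 10 = 58 N down at 1.8 m → arm 0.2 m, τ = 58 × 0.2 = 11.6 N·m clockwise.
Battery pack: 29 × 10 = 290 N down at 2.1 m → arm 0.5 m, τ = 290 × 0.5 = 145 N·m clockwise.
Net moment of known loads = 61.6 N·m clockwise.
An unknown mass m at 0.78 m has arm 0.82 m; its moment is m·g·0.82 counterclockwise.
Balancing moments: m × 10 × 0.82 = 61.6, giving m = 61.6 / (10 × 0.82) = 7.51 kg.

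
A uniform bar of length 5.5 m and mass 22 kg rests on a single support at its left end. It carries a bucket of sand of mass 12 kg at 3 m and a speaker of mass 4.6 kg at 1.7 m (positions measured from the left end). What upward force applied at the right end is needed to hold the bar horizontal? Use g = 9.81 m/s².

Take moments about the left end.
Beam weight: 22 × 9.81 = 215.8 N down at 2.75 m → arm 2.75 m, τ = 215.8 × 2.75 = 593.5 N·m clockwise.
Bucket of sand: 12 × 9.81 = 117.7 N down at 3 m → arm 3 m, τ = 117.7 × 3 = 353.1 N·m clockwise.
Speaker: 4.6 × 9.81 = 45.13 N down at 1.7 m → arm 1.7 m, τ = 45.13 × 1.7 = 76.72 N·m clockwise.
Net moment of the loads = 1023 N·m clockwise.
The upward force F acts at the right end, arm 5.5 m, giving F × 5.5 counterclockwise.
Balancing moments: F × 5.5 = 1023, giving F = 1023 / 5.5 = 186 N.

F ≈ 186 N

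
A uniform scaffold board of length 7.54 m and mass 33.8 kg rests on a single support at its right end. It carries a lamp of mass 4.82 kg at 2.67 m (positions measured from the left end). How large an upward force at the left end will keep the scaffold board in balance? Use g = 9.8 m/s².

Taking torques about the right end:
Beam weight: 33.8 × 9.8 = 331.2 N down at 3.77 m → arm 3.77 m, τ = 331.2 × 3.77 = 1249 N·m counterclockwise.
Lamp: 4.82 × 9.8 = 47.24 N down at 2.67 m → arm 4.87 m, τ = 47.24 × 4.87 = 230.1 N·m counterclockwise.
Net moment of the loads = 1479 N·m counterclockwise.
The upward force F acts at the left end, arm 7.54 m, giving F × 7.54 clockwise.
For rotational equilibrium, F × 7.54 = 1479, so F = 1479 / 7.54 = 196 N.

F ≈ 196 N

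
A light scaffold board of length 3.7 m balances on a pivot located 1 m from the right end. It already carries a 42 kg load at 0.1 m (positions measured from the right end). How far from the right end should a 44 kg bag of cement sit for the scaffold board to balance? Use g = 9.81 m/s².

x ≈ 1.86 m from the right end

Taking torques about the pivot (at 1 m from the right end):
Load: 42 × 9.81 = 412 N down at 0.1 m → arm 0.9 m, τ = 412 × 0.9 = 370.8 N·m clockwise.
Net moment of existing loads = 370.8 N·m clockwise.
The bag of cement weighs 44 × 9.81 = 431.6 N and must supply an equal counterclockwise moment, so its lever arm about the pivot is 370.8 / 431.6 = 0.859 m.
That puts it at 1 + 0.859 = 1.86 m from the right end.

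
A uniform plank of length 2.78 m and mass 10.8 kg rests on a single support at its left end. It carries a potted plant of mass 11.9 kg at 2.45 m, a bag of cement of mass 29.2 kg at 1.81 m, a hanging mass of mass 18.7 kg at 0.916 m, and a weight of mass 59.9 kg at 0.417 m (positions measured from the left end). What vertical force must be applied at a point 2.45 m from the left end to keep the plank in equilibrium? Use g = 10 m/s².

Take moments about the left end.
Beam weight: 10.8 × 10 = 108 N down at 1.39 m → arm 1.39 m, τ = 108 × 1.39 = 150.1 N·m clockwise.
Potted plant: 11.9 × 10 = 119 N down at 2.45 m → arm 2.45 m, τ = 119 × 2.45 = 291.6 N·m clockwise.
Bag of cement: 29.2 × 10 = 292 N down at 1.81 m → arm 1.81 m, τ = 292 × 1.81 = 528.5 N·m clockwise.
Hanging mass: 18.7 × 10 = 187 N down at 0.916 m → arm 0.916 m, τ = 187 × 0.916 = 171.3 N·m clockwise.
Weight: 59.9 × 10 = 599 N down at 0.417 m → arm 0.417 m, τ = 599 × 0.417 = 249.8 N·m clockwise.
Net moment of the loads = 1391 N·m clockwise.
The upward force F acts at a point 2.45 m from the left end, arm 2.45 m, giving F × 2.45 counterclockwise.
For rotational equilibrium, F × 2.45 = 1391, so F = 1391 / 2.45 = 568 N.

F ≈ 568 N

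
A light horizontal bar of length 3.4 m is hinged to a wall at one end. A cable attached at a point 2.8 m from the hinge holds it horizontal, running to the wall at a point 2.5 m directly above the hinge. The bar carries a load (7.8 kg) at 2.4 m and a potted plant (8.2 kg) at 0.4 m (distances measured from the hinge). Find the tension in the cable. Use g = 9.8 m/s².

T ≈ 116 N

Take moments about the hinge.
Load: 7.8 × 9.8 = 76.44 N down at 2.4 m → arm 2.4 m, τ = 76.44 × 2.4 = 183.5 N·m clockwise.
Potted plant: 8.2 × 9.8 = 80.36 N down at 0.4 m → arm 0.4 m, τ = 80.36 × 0.4 = 32.14 N·m clockwise.
Total clockwise load moment = 215.6 N·m.
The cable tension T acts at 2.8 m; only its component perpendicular to the bar, T sinθ, produces torque. sinθ = h/√(h²+d²) = 2.5/√(2.5²+2.8²) = 0.666.
Στ = 0 ⇒ T × 2.8 × 0.666 = 215.6 ⇒ T = 215.6 / 1.865 = 116 N.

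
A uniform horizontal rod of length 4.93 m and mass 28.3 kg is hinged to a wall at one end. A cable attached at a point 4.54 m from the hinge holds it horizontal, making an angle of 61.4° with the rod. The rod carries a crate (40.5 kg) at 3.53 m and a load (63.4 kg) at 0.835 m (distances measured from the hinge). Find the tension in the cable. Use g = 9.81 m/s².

Take moments about the hinge.
Beam weight: 28.3 × 9.81 = 277.6 N down at 2.465 m → arm 2.465 m, τ = 277.6 × 2.465 = 684.3 N·m clockwise.
Crate: 40.5 × 9.81 = 397.3 N down at 3.53 m → arm 3.53 m, τ = 397.3 × 3.53 = 1402 N·m clockwise.
Load: 63.4 × 9.81 = 622 N down at 0.835 m → arm 0.835 m, τ = 622 × 0.835 = 519.4 N·m clockwise.
Total clockwise load moment = 2606 N·m.
The cable tension T acts at 4.54 m; only its component perpendicular to the rod, T sinθ, produces torque. sin 61.4° = 0.878.
Στ = 0 ⇒ T × 4.54 × 0.878 = 2606 ⇒ T = 2606 / 3.986 = 654 N.

T ≈ 654 N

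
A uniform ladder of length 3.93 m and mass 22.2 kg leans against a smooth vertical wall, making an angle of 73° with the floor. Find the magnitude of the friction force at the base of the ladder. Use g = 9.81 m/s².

f ≈ 33.3 N

Choose the foot of the ladder as the axis so the floor normal and friction both act there and drop out.
Ladder weight 22.2×9.81 = 217.8 N acts at 1.965 m along the ladder; its horizontal arm is 1.965·cos73° = 0.5745 m → τ = 125.1 N·m clockwise.
Wall normal N acts horizontally at the top; its moment arm is the height L sinθ = 3.93·sin73° = 3.758 m, counterclockwise.
For rotational equilibrium, N × 3.758 = 125.1, so N = 33.3 N.
ΣFx = 0: friction at the foot balances the wall's push, so f = N_wall = 33.3 N.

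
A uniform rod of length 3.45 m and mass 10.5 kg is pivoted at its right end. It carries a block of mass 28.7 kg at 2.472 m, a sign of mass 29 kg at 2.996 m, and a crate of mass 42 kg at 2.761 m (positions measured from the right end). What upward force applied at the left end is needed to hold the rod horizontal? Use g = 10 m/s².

F ≈ 846 N

Take moments about the right end.
Beam weight: 10.5 × 10 = 105 N down at 1.725 m → arm 1.725 m, τ = 105 × 1.725 = 181.1 N·m counterclockwise.
Block: 28.7 × 10 = 287 N down at 2.472 m → arm 2.472 m, τ = 287 × 2.472 = 709.5 N·m counterclockwise.
Sign: 29 × 10 = 290 N down at 2.996 m → arm 2.996 m, τ = 290 × 2.996 = 868.8 N·m counterclockwise.
Crate: 42 × 10 = 420 N down at 2.761 m → arm 2.761 m, τ = 420 × 2.761 = 1160 N·m counterclockwise.
Net moment of the loads = 2919 N·m counterclockwise.
The upward force F acts at the left end, arm 3.45 m, giving F × 3.45 clockwise.
Στ = 0 ⇒ F × 3.45 = 2919 ⇒ F = 2919 / 3.45 = 846 N.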